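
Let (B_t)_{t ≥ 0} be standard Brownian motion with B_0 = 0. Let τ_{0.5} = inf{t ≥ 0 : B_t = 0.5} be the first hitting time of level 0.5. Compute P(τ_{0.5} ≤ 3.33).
P(τ_{0.5} ≤ 3.33) = 2(1 − Φ(0.5/√3.33)) = 2(1 − Φ(0.2740)) ≈ 0.7841

By the reflection principle for standard BM, P(τ_b ≤ t) = 2 · P(B_t ≥ b). Since B_t ~ N(0, t), P(B_t ≥ 0.5) = 1 − Φ(0.5/√t) = 1 − Φ(0.5/√3.33) = 1 − Φ(0.2740) ≈ 0.39204. Doubling: P(τ_{0.5} ≤ 3.33) ≈ 2 · 0.39204 = 0.78408 ≈ 0.7841.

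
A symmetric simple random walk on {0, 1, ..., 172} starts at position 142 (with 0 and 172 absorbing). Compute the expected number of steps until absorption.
E[τ | X_0 = 142] = 4260

Let v_k = E[τ | X_0 = k]. Boundary: v_0 = v_172 = 0. Recurrence: v_k = 1 + (v_{k-1} + v_{k+1})/2 for 1 ≤ k ≤ 171. The particular solution to v_k − (v_{k-1} + v_{k+1})/2 = 1 is v_k = −k^2. Adding homogeneous solution A + B k and matching boundaries gives v_k = k (172 − k). Substituting k = 142: v_142 = 142 · 30 = 4260.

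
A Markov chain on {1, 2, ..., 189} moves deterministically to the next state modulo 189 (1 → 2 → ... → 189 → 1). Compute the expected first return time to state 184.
E[T_184 | X_0 = 184] = 189

The chain cycles deterministically, so starting at state 184 it returns in exactly 189 steps. Equivalently, the stationary distribution is uniform π_j = 1/189 for every state j, so by Kac's formula E[T_184] = 1/π_184 = 189.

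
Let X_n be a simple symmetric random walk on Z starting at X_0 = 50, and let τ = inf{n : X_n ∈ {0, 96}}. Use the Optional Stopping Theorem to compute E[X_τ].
E[X_τ] = 50

X_n is a martingale and τ is a bounded-mean stopping time (indeed τ is finite a.s. with bounded expectation since the walk is in a bounded region). By the OST, E[X_τ] = E[X_0] = 50. Equivalently: E[X_τ] = 96 · P(hit 96 first) + 0 · P(hit 0 first) = 96 · (50/96) = 50.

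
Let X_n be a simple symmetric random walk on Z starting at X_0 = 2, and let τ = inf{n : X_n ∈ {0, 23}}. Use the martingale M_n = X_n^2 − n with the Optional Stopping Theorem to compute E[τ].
E[τ] = 42

M_n = X_n^2 − n is a martingale (since E[X_{n+1}^2 | F_n] = X_n^2 + 1). By OST (τ has finite mean in a bounded region), E[M_τ] = E[M_0] = X_0^2 − 0 = 2^2 = 4. Also E[M_τ] = E[X_τ^2] − E[τ]. The walk exits at 0 or 23, with P(hit 23 first) = 2/23, so E[X_τ^2] = 23^2 · 2/23 + 0 = 46. Thus E[τ] = E[X_τ^2] − E[M_τ] = 46 − 4 = 42 = 2(23 − 2) = 42.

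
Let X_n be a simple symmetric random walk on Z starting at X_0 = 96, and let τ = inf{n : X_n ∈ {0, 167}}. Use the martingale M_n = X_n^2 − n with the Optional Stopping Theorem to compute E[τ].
E[τ] = 6816

M_n = X_n^2 − n is a martingale (since E[X_{n+1}^2 | F_n] = X_n^2 + 1). By OST (τ has finite mean in a bounded region), E[M_τ] = E[M_0] = X_0^2 − 0 = 96^2 = 9216. Also E[M_τ] = E[X_τ^2] − E[τ]. The walk exits at 0 or 167, with P(hit 167 first) = 96/167, so E[X_τ^2] = 167^2 · 96/167 + 0 = 16032. Thus E[τ] = E[X_τ^2] − E[M_τ] = 16032 − 9216 = 6816 = 96(167 − 96) = 6816.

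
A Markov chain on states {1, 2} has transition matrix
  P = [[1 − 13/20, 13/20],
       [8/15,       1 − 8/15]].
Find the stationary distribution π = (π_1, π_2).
π_1 = 32/71, π_2 = 39/71

Solve πP = π with π_1 + π_2 = 1. From πP = π: π_1 · (1 − 13/20) + π_2 · 8/15 = π_1 ⇒ π_2 · 8/15 = π_1 · 13/20 ⇒ π_2/π_1 = (13/20)/(8/15) = 39/32. Together with π_1 + π_2 = 1:
  π_1 = (8/15)/(13/20 + 8/15) = (8/15)/(71/60) = 32/71,
  π_2 = (13/20)/(13/20 + 8/15) = (13/20)/(71/60) = 39/71.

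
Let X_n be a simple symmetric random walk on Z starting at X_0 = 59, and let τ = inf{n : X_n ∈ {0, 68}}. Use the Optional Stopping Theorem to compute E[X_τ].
E[X_τ] = 59

X_n is a martingale and τ is a bounded-mean stopping time (indeed τ is finite a.s. with bounded expectation since the walk is in a bounded region). By the OST, E[X_τ] = E[X_0] = 59. Equivalently: E[X_τ] = 68 · P(hit 68 first) + 0 · P(hit 0 first) = 68 · (59/68) = 59.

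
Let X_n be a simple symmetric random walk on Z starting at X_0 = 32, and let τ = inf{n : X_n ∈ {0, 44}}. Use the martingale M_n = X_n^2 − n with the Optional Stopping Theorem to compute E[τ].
E[τ] = 384

M_n = X_n^2 − n is a martingale (since E[X_{n+1}^2 | F_n] = X_n^2 + 1). By OST (τ has finite mean in a bounded region), E[M_τ] = E[M_0] = X_0^2 − 0 = 32^2 = 1024. Also E[M_τ] = E[X_τ^2] − E[τ]. The walk exits at 0 or 44, with P(hit 44 first) = 32/44, so E[X_τ^2] = 44^2 · 32/44 + 0 = 1408. Thus E[τ] = E[X_τ^2] − E[M_τ] = 1408 − 1024 = 384 = 32(44 − 32) = 384.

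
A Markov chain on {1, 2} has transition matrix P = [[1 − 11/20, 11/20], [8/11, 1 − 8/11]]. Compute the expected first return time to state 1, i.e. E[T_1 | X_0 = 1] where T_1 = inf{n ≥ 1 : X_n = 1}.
E[T_1 | X_0 = 1] = 1/π_1 = 281/160

For an irreducible recurrent Markov chain with stationary distribution π, E[T_i | X_0 = i] = 1/π_i (Kac's formula). Here π_1 = (8/11)/(11/20 + 8/11) = (8/11)/(281/220) = 160/281, so E[T_1 | X_0 = 1] = 1/π_1 = (11/20 + 8/11)/(8/11) = (281/220)/(8/11) = 281/160.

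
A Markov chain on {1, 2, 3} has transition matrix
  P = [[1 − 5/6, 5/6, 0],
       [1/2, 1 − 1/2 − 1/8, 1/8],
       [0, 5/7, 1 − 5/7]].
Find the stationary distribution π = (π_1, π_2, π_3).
π = (24/71, 40/71, 7/71)

This is a birth-death chain on three states, which satisfies detailed balance: π_1 · P_{12} = π_2 · P_{21} and π_2 · P_{23} = π_3 · P_{32}.
From π_1 · 5/6 = π_2 · 1/2: π_2/π_1 = (5/6)/(1/2) = 5/3.
From π_2 · 1/8 = π_3 · 5/7: π_3/π_2 = (1/8)/(5/7) = 7/40.
Take π_1 proportional to 1; then unnormalized π = (1, 5/3, 7/24). Normalize by dividing by the sum 71/24:
  π = (24/71, 40/71, 7/71).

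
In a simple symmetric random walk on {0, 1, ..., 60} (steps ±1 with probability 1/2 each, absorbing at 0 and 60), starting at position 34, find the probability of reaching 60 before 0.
P(hit 60 before 0) = 34/60 = 17/30

Let u_k = P(hit 60 before 0 | start at k). Then u_0 = 0, u_60 = 1, and u_k = u_{k-1}/2 + u_{k+1}/2 for 1 ≤ k ≤ 59. This harmonic recurrence is solved by u_k = k/60, giving u_34 = 34/60 = 17/30.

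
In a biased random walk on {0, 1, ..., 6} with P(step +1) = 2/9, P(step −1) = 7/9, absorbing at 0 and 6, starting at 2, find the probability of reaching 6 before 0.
P(hit 6 before 0) = (1 − (7/2)^2) / (1 − (7/2)^6) = 16/2613

Let u_k denote P(reach 6 before 0 | start at k). Boundary: u_0 = 0, u_6 = 1. Recurrence: u_k = 2/9·u_{k+1} + 7/9·u_{k-1} for 1 ≤ k ≤ 5. Try u_k = A + B·r^k with r = q/p = (7/9)/(2/9) = 7/2. Substitution satisfies the recurrence; boundary conditions give:
  u_k = (1 − r^k) / (1 − r^N) = (1 − (7/2)^2) / (1 − (7/2)^6) = 16/2613.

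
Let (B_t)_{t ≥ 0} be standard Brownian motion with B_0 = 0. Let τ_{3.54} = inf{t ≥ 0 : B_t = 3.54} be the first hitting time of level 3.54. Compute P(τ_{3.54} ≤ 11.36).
P(τ_{3.54} ≤ 11.36) = 2(1 − Φ(3.54/√11.36)) = 2(1 − Φ(1.0503)) ≈ 0.2936

By the reflection principle for standard BM, P(τ_b ≤ t) = 2 · P(B_t ≥ b). Since B_t ~ N(0, t), P(B_t ≥ 3.54) = 1 − Φ(3.54/√t) = 1 − Φ(3.54/√11.36) = 1 − Φ(1.0503) ≈ 0.14679. Doubling: P(τ_{3.54} ≤ 11.36) ≈ 2 · 0.14679 = 0.29358 ≈ 0.2936.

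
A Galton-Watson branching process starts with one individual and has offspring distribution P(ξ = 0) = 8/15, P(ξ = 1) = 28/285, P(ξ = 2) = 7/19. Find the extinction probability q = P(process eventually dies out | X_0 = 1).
q = 1

Mean offspring μ = 0·8/15 + 1·28/285 + 2·7/19 = 238/285 ≤ 1. For μ ≤ 1 with offspring not concentrated at 1, the Galton-Watson process goes extinct almost surely, so q = 1.
(Algebraic check: The pgf is f(s) = 8/15 + 28/285·s + 7/19·s². The extinction probability q is the smallest fixed point of f in [0, 1]. Setting s = f(s):
  7/19·s² + (28/285 − 1)·s + 8/15 = 0
  7/19·s² − (8/15 + 7/19)·s + 8/15 = 0
which factors as (s − 1)·(7/19·s − 8/15) = 0, giving roots s = 1 and s = (8/15)/(7/19) = 152/105. Since 152/105 ≥ 1, the smallest root in [0, 1] is s = 1.)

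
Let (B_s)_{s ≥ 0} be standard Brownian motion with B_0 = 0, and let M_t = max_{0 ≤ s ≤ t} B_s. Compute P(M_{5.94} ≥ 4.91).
P(M_{5.94} ≥ 4.91) = 2·P(B_{5.94} ≥ 4.91) = 2(1 − Φ(4.91/√5.94)) ≈ 0.0439

By the reflection principle for Brownian motion, P(M_t ≥ a) = 2 · P(B_t ≥ a) for a ≥ 0. Since B_t ~ N(0, t), P(B_t ≥ 4.91) = 1 − Φ(4.91/√t) = 1 − Φ(4.91/√5.94) = 1 − Φ(2.0146). So
  P(M_{5.94} ≥ 4.91) = 2(1 − Φ(2.0146)) ≈ 0.0439.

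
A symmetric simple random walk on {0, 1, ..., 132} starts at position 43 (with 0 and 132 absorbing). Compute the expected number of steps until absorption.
E[τ | X_0 = 43] = 3827

Let v_k = E[τ | X_0 = k]. Boundary: v_0 = v_132 = 0. Recurrence: v_k = 1 + (v_{k-1} + v_{k+1})/2 for 1 ≤ k ≤ 131. The particular solution to v_k − (v_{k-1} + v_{k+1})/2 = 1 is v_k = −k^2. Adding homogeneous solution A + B k and matching boundaries gives v_k = k (132 − k). Substituting k = 43: v_43 = 43 · 89 = 3827.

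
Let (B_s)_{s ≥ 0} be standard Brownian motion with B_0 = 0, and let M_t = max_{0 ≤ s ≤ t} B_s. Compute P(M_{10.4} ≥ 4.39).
P(M_{10.4} ≥ 4.39) = 2·P(B_{10.4} ≥ 4.39) = 2(1 − Φ(4.39/√10.4)) ≈ 0.1734

By the reflection principle for Brownian motion, P(M_t ≥ a) = 2 · P(B_t ≥ a) for a ≥ 0. Since B_t ~ N(0, t), P(B_t ≥ 4.39) = 1 − Φ(4.39/√t) = 1 − Φ(4.39/√10.4) = 1 − Φ(1.3613). So
  P(M_{10.4} ≥ 4.39) = 2(1 − Φ(1.3613)) ≈ 0.1734.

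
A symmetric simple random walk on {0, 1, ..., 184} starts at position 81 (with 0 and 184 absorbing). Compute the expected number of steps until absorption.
E[τ | X_0 = 81] = 8343

Let v_k = E[τ | X_0 = k]. Boundary: v_0 = v_184 = 0. Recurrence: v_k = 1 + (v_{k-1} + v_{k+1})/2 for 1 ≤ k ≤ 183. The particular solution to v_k − (v_{k-1} + v_{k+1})/2 = 1 is v_k = −k^2. Adding homogeneous solution A + B k and matching boundaries gives v_k = k (184 − k). Substituting k = 81: v_81 = 81 · 103 = 8343.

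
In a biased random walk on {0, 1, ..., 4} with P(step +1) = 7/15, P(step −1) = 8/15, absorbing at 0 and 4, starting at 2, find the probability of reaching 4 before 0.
P(hit 4 before 0) = (1 − (8/7)^2) / (1 − (8/7)^4) = 49/113

Let u_k denote P(reach 4 before 0 | start at k). Boundary: u_0 = 0, u_4 = 1. Recurrence: u_k = 7/15·u_{k+1} + 8/15·u_{k-1} for 1 ≤ k ≤ 3. Try u_k = A + B·r^k with r = q/p = (8/15)/(7/15) = 8/7. Substitution satisfies the recurrence; boundary conditions give:
  u_k = (1 − r^k) / (1 − r^N) = (1 − (8/7)^2) / (1 − (8/7)^4) = 49/113.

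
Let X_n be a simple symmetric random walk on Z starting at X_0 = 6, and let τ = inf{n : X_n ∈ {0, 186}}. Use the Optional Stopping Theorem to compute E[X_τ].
E[X_τ] = 6

X_n is a martingale and τ is a bounded-mean stopping time (indeed τ is finite a.s. with bounded expectation since the walk is in a bounded region). By the OST, E[X_τ] = E[X_0] = 6. Equivalently: E[X_τ] = 186 · P(hit 186 first) + 0 · P(hit 0 first) = 186 · (6/186) = 6.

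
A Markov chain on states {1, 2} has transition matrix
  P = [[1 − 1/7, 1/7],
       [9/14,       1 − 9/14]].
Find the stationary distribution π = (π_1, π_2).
π_1 = 9/11, π_2 = 2/11

Solve πP = π with π_1 + π_2 = 1. From πP = π: π_1 · (1 − 1/7) + π_2 · 9/14 = π_1 ⇒ π_2 · 9/14 = π_1 · 1/7 ⇒ π_2/π_1 = (1/7)/(9/14) = 2/9. Together with π_1 + π_2 = 1:
  π_1 = (9/14)/(1/7 + 9/14) = (9/14)/(11/14) = 9/11,
  π_2 = (1/7)/(1/7 + 9/14) = (1/7)/(11/14) = 2/11.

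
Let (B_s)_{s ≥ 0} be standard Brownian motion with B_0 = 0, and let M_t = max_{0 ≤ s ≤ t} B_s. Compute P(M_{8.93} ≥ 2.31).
P(M_{8.93} ≥ 2.31) = 2·P(B_{8.93} ≥ 2.31) = 2(1 − Φ(2.31/√8.93)) ≈ 0.4395

By the reflection principle for Brownian motion, P(M_t ≥ a) = 2 · P(B_t ≥ a) for a ≥ 0. Since B_t ~ N(0, t), P(B_t ≥ 2.31) = 1 − Φ(2.31/√t) = 1 − Φ(2.31/√8.93) = 1 − Φ(0.7730). So
  P(M_{8.93} ≥ 2.31) = 2(1 − Φ(0.7730)) ≈ 0.4395.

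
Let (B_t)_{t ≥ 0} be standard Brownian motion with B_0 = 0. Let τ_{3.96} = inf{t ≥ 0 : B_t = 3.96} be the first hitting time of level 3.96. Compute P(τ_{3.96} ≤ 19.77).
P(τ_{3.96} ≤ 19.77) = 2(1 − Φ(3.96/√19.77)) = 2(1 − Φ(0.8906)) ≈ 0.3731

By the reflection principle for standard BM, P(τ_b ≤ t) = 2 · P(B_t ≥ b). Since B_t ~ N(0, t), P(B_t ≥ 3.96) = 1 − Φ(3.96/√t) = 1 − Φ(3.96/√19.77) = 1 − Φ(0.8906) ≈ 0.18657. Doubling: P(τ_{3.96} ≤ 19.77) ≈ 2 · 0.18657 = 0.37314 ≈ 0.3731.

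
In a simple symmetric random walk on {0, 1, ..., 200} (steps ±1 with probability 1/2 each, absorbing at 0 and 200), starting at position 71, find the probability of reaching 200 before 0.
P(hit 200 before 0) = 71/200

Let u_k = P(hit 200 before 0 | start at k). Then u_0 = 0, u_200 = 1, and u_k = u_{k-1}/2 + u_{k+1}/2 for 1 ≤ k ≤ 199. This harmonic recurrence is solved by u_k = k/200, giving u_71 = 71/200.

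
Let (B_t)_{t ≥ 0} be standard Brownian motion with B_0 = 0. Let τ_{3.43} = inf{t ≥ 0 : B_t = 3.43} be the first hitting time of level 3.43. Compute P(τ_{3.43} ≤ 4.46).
P(τ_{3.43} ≤ 4.46) = 2(1 − Φ(3.43/√4.46)) = 2(1 − Φ(1.6242)) ≈ 0.1043

By the reflection principle for standard BM, P(τ_b ≤ t) = 2 · P(B_t ≥ b). Since B_t ~ N(0, t), P(B_t ≥ 3.43) = 1 − Φ(3.43/√t) = 1 − Φ(3.43/√4.46) = 1 − Φ(1.6242) ≈ 0.05217. Doubling: P(τ_{3.43} ≤ 4.46) ≈ 2 · 0.05217 = 0.10434 ≈ 0.1043.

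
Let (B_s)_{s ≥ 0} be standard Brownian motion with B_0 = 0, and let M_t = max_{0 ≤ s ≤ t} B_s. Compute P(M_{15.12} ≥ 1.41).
P(M_{15.12} ≥ 1.41) = 2·P(B_{15.12} ≥ 1.41) = 2(1 − Φ(1.41/√15.12)) ≈ 0.7169

By the reflection principle for Brownian motion, P(M_t ≥ a) = 2 · P(B_t ≥ a) for a ≥ 0. Since B_t ~ N(0, t), P(B_t ≥ 1.41) = 1 − Φ(1.41/√t) = 1 − Φ(1.41/√15.12) = 1 − Φ(0.3626). So
  P(M_{15.12} ≥ 1.41) = 2(1 − Φ(0.3626)) ≈ 0.7169.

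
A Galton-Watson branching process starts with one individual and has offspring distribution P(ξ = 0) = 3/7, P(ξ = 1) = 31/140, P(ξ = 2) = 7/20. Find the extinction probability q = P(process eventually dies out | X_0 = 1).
q = 1

Mean offspring μ = 0·3/7 + 1·31/140 + 2·7/20 = 129/140 ≤ 1. For μ ≤ 1 with offspring not concentrated at 1, the Galton-Watson process goes extinct almost surely, so q = 1.
(Algebraic check: The pgf is f(s) = 3/7 + 31/140·s + 7/20·s². The extinction probability q is the smallest fixed point of f in [0, 1]. Setting s = f(s):
  7/20·s² + (31/140 − 1)·s + 3/7 = 0
  7/20·s² − (3/7 + 7/20)·s + 3/7 = 0
which factors as (s − 1)·(7/20·s − 3/7) = 0, giving roots s = 1 and s = (3/7)/(7/20) = 60/49. Since 60/49 ≥ 1, the smallest root in [0, 1] is s = 1.)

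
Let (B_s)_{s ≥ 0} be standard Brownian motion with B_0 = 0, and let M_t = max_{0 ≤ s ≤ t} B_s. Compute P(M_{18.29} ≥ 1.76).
P(M_{18.29} ≥ 1.76) = 2·P(B_{18.29} ≥ 1.76) = 2(1 − Φ(1.76/√18.29)) ≈ 0.6807

By the reflection principle for Brownian motion, P(M_t ≥ a) = 2 · P(B_t ≥ a) for a ≥ 0. Since B_t ~ N(0, t), P(B_t ≥ 1.76) = 1 − Φ(1.76/√t) = 1 − Φ(1.76/√18.29) = 1 − Φ(0.4115). So
  P(M_{18.29} ≥ 1.76) = 2(1 − Φ(0.4115)) ≈ 0.6807.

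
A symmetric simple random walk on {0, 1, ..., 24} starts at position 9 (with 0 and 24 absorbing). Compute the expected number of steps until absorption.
E[τ | X_0 = 9] = 135

Let v_k = E[τ | X_0 = k]. Boundary: v_0 = v_24 = 0. Recurrence: v_k = 1 + (v_{k-1} + v_{k+1})/2 for 1 ≤ k ≤ 23. The particular solution to v_k − (v_{k-1} + v_{k+1})/2 = 1 is v_k = −k^2. Adding homogeneous solution A + B k and matching boundaries gives v_k = k (24 − k). Substituting k = 9: v_9 = 9 · 15 = 135.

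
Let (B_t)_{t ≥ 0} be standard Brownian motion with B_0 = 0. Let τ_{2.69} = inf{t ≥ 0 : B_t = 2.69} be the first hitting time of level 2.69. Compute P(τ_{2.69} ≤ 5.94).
P(τ_{2.69} ≤ 5.94) = 2(1 − Φ(2.69/√5.94)) = 2(1 − Φ(1.1037)) ≈ 0.2697

By the reflection principle for standard BM, P(τ_b ≤ t) = 2 · P(B_t ≥ b). Since B_t ~ N(0, t), P(B_t ≥ 2.69) = 1 − Φ(2.69/√t) = 1 − Φ(2.69/√5.94) = 1 − Φ(1.1037) ≈ 0.13486. Doubling: P(τ_{2.69} ≤ 5.94) ≈ 2 · 0.13486 = 0.26972 ≈ 0.2697.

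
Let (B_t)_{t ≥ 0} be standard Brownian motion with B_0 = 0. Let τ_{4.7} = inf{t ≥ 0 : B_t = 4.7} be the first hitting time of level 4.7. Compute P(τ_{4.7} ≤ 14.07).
P(τ_{4.7} ≤ 14.07) = 2(1 − Φ(4.7/√14.07)) = 2(1 − Φ(1.2530)) ≈ 0.2102

By the reflection principle for standard BM, P(τ_b ≤ t) = 2 · P(B_t ≥ b). Since B_t ~ N(0, t), P(B_t ≥ 4.7) = 1 − Φ(4.7/√t) = 1 − Φ(4.7/√14.07) = 1 − Φ(1.2530) ≈ 0.10510. Doubling: P(τ_{4.7} ≤ 14.07) ≈ 2 · 0.10510 = 0.21020 ≈ 0.2102.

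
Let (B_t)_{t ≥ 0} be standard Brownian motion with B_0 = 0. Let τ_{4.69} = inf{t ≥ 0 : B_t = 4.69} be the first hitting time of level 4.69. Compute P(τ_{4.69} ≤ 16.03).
P(τ_{4.69} ≤ 16.03) = 2(1 − Φ(4.69/√16.03)) = 2(1 − Φ(1.1714)) ≈ 0.2414

By the reflection principle for standard BM, P(τ_b ≤ t) = 2 · P(B_t ≥ b). Since B_t ~ N(0, t), P(B_t ≥ 4.69) = 1 − Φ(4.69/√t) = 1 − Φ(4.69/√16.03) = 1 − Φ(1.1714) ≈ 0.12072. Doubling: P(τ_{4.69} ≤ 16.03) ≈ 2 · 0.12072 = 0.24144 ≈ 0.2414.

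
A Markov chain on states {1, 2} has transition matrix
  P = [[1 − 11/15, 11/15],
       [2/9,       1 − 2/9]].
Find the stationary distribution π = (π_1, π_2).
π_1 = 10/43, π_2 = 33/43

Solve πP = π with π_1 + π_2 = 1. From πP = π: π_1 · (1 − 11/15) + π_2 · 2/9 = π_1 ⇒ π_2 · 2/9 = π_1 · 11/15 ⇒ π_2/π_1 = (11/15)/(2/9) = 33/10. Together with π_1 + π_2 = 1:
  π_1 = (2/9)/(11/15 + 2/9) = (2/9)/(43/45) = 10/43,
  π_2 = (11/15)/(11/15 + 2/9) = (11/15)/(43/45) = 33/43.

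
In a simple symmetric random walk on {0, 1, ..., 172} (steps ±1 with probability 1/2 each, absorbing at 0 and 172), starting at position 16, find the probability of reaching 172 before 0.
P(hit 172 before 0) = 16/172 = 4/43

Let u_k = P(hit 172 before 0 | start at k). Then u_0 = 0, u_172 = 1, and u_k = u_{k-1}/2 + u_{k+1}/2 for 1 ≤ k ≤ 171. This harmonic recurrence is solved by u_k = k/172, giving u_16 = 16/172 = 4/43.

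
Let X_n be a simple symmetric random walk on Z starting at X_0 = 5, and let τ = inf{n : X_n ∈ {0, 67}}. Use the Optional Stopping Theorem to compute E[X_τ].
E[X_τ] = 5

X_n is a martingale and τ is a bounded-mean stopping time (indeed τ is finite a.s. with bounded expectation since the walk is in a bounded region). By the OST, E[X_τ] = E[X_0] = 5. Equivalently: E[X_τ] = 67 · P(hit 67 first) + 0 · P(hit 0 first) = 67 · (5/67) = 5.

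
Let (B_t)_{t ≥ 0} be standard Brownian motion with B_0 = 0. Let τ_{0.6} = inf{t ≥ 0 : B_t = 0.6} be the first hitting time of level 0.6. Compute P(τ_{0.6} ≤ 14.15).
P(τ_{0.6} ≤ 14.15) = 2(1 − Φ(0.6/√14.15)) = 2(1 − Φ(0.1595)) ≈ 0.8733

By the reflection principle for standard BM, P(τ_b ≤ t) = 2 · P(B_t ≥ b). Since B_t ~ N(0, t), P(B_t ≥ 0.6) = 1 − Φ(0.6/√t) = 1 − Φ(0.6/√14.15) = 1 − Φ(0.1595) ≈ 0.43664. Doubling: P(τ_{0.6} ≤ 14.15) ≈ 2 · 0.43664 = 0.87328 ≈ 0.8733.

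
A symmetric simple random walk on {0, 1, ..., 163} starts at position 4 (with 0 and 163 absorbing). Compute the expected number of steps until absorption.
E[τ | X_0 = 4] = 636

Let v_k = E[τ | X_0 = k]. Boundary: v_0 = v_163 = 0. Recurrence: v_k = 1 + (v_{k-1} + v_{k+1})/2 for 1 ≤ k ≤ 162. The particular solution to v_k − (v_{k-1} + v_{k+1})/2 = 1 is v_k = −k^2. Adding homogeneous solution A + B k and matching boundaries gives v_k = k (163 − k). Substituting k = 4: v_4 = 4 · 159 = 636.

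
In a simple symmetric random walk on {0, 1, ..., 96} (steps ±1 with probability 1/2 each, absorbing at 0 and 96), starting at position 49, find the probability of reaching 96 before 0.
P(hit 96 before 0) = 49/96

Let u_k = P(hit 96 before 0 | start at k). Then u_0 = 0, u_96 = 1, and u_k = u_{k-1}/2 + u_{k+1}/2 for 1 ≤ k ≤ 95. This harmonic recurrence is solved by u_k = k/96, giving u_49 = 49/96.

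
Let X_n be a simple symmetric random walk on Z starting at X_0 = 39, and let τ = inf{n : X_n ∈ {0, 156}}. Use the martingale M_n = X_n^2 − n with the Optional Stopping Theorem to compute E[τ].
E[τ] = 4563

M_n = X_n^2 − n is a martingale (since E[X_{n+1}^2 | F_n] = X_n^2 + 1). By OST (τ has finite mean in a bounded region), E[M_τ] = E[M_0] = X_0^2 − 0 = 39^2 = 1521. Also E[M_τ] = E[X_τ^2] − E[τ]. The walk exits at 0 or 156, with P(hit 156 first) = 39/156, so E[X_τ^2] = 156^2 · 39/156 + 0 = 6084. Thus E[τ] = E[X_τ^2] − E[M_τ] = 6084 − 1521 = 4563 = 39(156 − 39) = 4563.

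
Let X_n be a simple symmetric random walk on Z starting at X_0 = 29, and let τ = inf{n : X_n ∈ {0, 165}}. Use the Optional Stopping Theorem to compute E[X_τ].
E[X_τ] = 29

X_n is a martingale and τ is a bounded-mean stopping time (indeed τ is finite a.s. with bounded expectation since the walk is in a bounded region). By the OST, E[X_τ] = E[X_0] = 29. Equivalently: E[X_τ] = 165 · P(hit 165 first) + 0 · P(hit 0 first) = 165 · (29/165) = 29.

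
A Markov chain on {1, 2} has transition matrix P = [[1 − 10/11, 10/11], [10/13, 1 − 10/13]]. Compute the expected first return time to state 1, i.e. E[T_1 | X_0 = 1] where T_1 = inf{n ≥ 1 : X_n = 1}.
E[T_1 | X_0 = 1] = 1/π_1 = 24/11

For an irreducible recurrent Markov chain with stationary distribution π, E[T_i | X_0 = i] = 1/π_i (Kac's formula). Here π_1 = (10/13)/(10/11 + 10/13) = (10/13)/(240/143) = 11/24, so E[T_1 | X_0 = 1] = 1/π_1 = (10/11 + 10/13)/(10/13) = (240/143)/(10/13) = 24/11.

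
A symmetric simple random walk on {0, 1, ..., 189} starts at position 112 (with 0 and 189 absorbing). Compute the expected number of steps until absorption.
E[τ | X_0 = 112] = 8624

Let v_k = E[τ | X_0 = k]. Boundary: v_0 = v_189 = 0. Recurrence: v_k = 1 + (v_{k-1} + v_{k+1})/2 for 1 ≤ k ≤ 188. The particular solution to v_k − (v_{k-1} + v_{k+1})/2 = 1 is v_k = −k^2. Adding homogeneous solution A + B k and matching boundaries gives v_k = k (189 − k). Substituting k = 112: v_112 = 112 · 77 = 8624.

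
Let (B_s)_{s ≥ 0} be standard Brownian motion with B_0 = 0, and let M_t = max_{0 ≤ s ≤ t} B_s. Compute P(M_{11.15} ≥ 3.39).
P(M_{11.15} ≥ 3.39) = 2·P(B_{11.15} ≥ 3.39) = 2(1 − Φ(3.39/√11.15)) ≈ 0.3100

By the reflection principle for Brownian motion, P(M_t ≥ a) = 2 · P(B_t ≥ a) for a ≥ 0. Since B_t ~ N(0, t), P(B_t ≥ 3.39) = 1 − Φ(3.39/√t) = 1 − Φ(3.39/√11.15) = 1 − Φ(1.0152). So
  P(M_{11.15} ≥ 3.39) = 2(1 − Φ(1.0152)) ≈ 0.3100.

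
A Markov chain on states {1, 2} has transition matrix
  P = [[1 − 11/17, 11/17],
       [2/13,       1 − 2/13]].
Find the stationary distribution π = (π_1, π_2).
π_1 = 34/177, π_2 = 143/177

Solve πP = π with π_1 + π_2 = 1. From πP = π: π_1 · (1 − 11/17) + π_2 · 2/13 = π_1 ⇒ π_2 · 2/13 = π_1 · 11/17 ⇒ π_2/π_1 = (11/17)/(2/13) = 143/34. Together with π_1 + π_2 = 1:
  π_1 = (2/13)/(11/17 + 2/13) = (2/13)/(177/221) = 34/177,
  π_2 = (11/17)/(11/17 + 2/13) = (11/17)/(177/221) = 143/177.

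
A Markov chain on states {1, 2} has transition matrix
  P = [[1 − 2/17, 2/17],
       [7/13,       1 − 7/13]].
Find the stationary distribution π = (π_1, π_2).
π_1 = 119/145, π_2 = 26/145

Solve πP = π with π_1 + π_2 = 1. From πP = π: π_1 · (1 − 2/17) + π_2 · 7/13 = π_1 ⇒ π_2 · 7/13 = π_1 · 2/17 ⇒ π_2/π_1 = (2/17)/(7/13) = 26/119. Together with π_1 + π_2 = 1:
  π_1 = (7/13)/(2/17 + 7/13) = (7/13)/(145/221) = 119/145,
  π_2 = (2/17)/(2/17 + 7/13) = (2/17)/(145/221) = 26/145.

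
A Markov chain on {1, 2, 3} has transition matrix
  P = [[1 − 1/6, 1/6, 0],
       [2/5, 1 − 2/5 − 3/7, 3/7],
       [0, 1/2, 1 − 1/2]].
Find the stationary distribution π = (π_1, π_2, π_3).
π = (84/149, 35/149, 30/149)

This is a birth-death chain on three states, which satisfies detailed balance: π_1 · P_{12} = π_2 · P_{21} and π_2 · P_{23} = π_3 · P_{32}.
From π_1 · 1/6 = π_2 · 2/5: π_2/π_1 = (1/6)/(2/5) = 5/12.
From π_2 · 3/7 = π_3 · 1/2: π_3/π_2 = (3/7)/(1/2) = 6/7.
Take π_1 proportional to 1; then unnormalized π = (1, 5/12, 5/14). Normalize by dividing by the sum 149/84:
  π = (84/149, 35/149, 30/149).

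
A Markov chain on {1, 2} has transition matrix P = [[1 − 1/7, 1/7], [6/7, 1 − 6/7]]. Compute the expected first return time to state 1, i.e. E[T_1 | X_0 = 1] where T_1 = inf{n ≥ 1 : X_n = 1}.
E[T_1 | X_0 = 1] = 1/π_1 = 7/6

For an irreducible recurrent Markov chain with stationary distribution π, E[T_i | X_0 = i] = 1/π_i (Kac's formula). Here π_1 = (6/7)/(1/7 + 6/7) = (6/7)/(1) = 6/7, so E[T_1 | X_0 = 1] = 1/π_1 = (1/7 + 6/7)/(6/7) = (1)/(6/7) = 7/6.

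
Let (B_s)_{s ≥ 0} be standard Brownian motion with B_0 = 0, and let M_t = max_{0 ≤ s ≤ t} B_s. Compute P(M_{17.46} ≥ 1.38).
P(M_{17.46} ≥ 1.38) = 2·P(B_{17.46} ≥ 1.38) = 2(1 − Φ(1.38/√17.46)) ≈ 0.7412

By the reflection principle for Brownian motion, P(M_t ≥ a) = 2 · P(B_t ≥ a) for a ≥ 0. Since B_t ~ N(0, t), P(B_t ≥ 1.38) = 1 − Φ(1.38/√t) = 1 − Φ(1.38/√17.46) = 1 − Φ(0.3303). So
  P(M_{17.46} ≥ 1.38) = 2(1 − Φ(0.3303)) ≈ 0.7412.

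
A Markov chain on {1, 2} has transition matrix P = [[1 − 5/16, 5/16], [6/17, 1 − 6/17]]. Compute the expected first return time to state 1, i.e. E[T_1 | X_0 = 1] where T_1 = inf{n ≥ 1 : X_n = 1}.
E[T_1 | X_0 = 1] = 1/π_1 = 181/96

For an irreducible recurrent Markov chain with stationary distribution π, E[T_i | X_0 = i] = 1/π_i (Kac's formula). Here π_1 = (6/17)/(5/16 + 6/17) = (6/17)/(181/272) = 96/181, so E[T_1 | X_0 = 1] = 1/π_1 = (5/16 + 6/17)/(6/17) = (181/272)/(6/17) = 181/96.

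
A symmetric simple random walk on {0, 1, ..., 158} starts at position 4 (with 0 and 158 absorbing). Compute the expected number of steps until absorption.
E[τ | X_0 = 4] = 616

Let v_k = E[τ | X_0 = k]. Boundary: v_0 = v_158 = 0. Recurrence: v_k = 1 + (v_{k-1} + v_{k+1})/2 for 1 ≤ k ≤ 157. The particular solution to v_k − (v_{k-1} + v_{k+1})/2 = 1 is v_k = −k^2. Adding homogeneous solution A + B k and matching boundaries gives v_k = k (158 − k). Substituting k = 4: v_4 = 4 · 154 = 616.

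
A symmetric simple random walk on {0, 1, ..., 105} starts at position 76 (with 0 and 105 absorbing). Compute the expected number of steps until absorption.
E[τ | X_0 = 76] = 2204

Let v_k = E[τ | X_0 = k]. Boundary: v_0 = v_105 = 0. Recurrence: v_k = 1 + (v_{k-1} + v_{k+1})/2 for 1 ≤ k ≤ 104. The particular solution to v_k − (v_{k-1} + v_{k+1})/2 = 1 is v_k = −k^2. Adding homogeneous solution A + B k and matching boundaries gives v_k = k (105 − k). Substituting k = 76: v_76 = 76 · 29 = 2204.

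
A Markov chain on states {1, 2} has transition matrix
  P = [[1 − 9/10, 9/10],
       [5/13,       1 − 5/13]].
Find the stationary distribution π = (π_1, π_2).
π_1 = 50/167, π_2 = 117/167

Solve πP = π with π_1 + π_2 = 1. From πP = π: π_1 · (1 − 9/10) + π_2 · 5/13 = π_1 ⇒ π_2 · 5/13 = π_1 · 9/10 ⇒ π_2/π_1 = (9/10)/(5/13) = 117/50. Together with π_1 + π_2 = 1:
  π_1 = (5/13)/(9/10 + 5/13) = (5/13)/(167/130) = 50/167,
  π_2 = (9/10)/(9/10 + 5/13) = (9/10)/(167/130) = 117/167.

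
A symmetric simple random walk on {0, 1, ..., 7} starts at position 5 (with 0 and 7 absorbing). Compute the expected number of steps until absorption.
E[τ | X_0 = 5] = 10

Let v_k = E[τ | X_0 = k]. Boundary: v_0 = v_7 = 0. Recurrence: v_k = 1 + (v_{k-1} + v_{k+1})/2 for 1 ≤ k ≤ 6. The particular solution to v_k − (v_{k-1} + v_{k+1})/2 = 1 is v_k = −k^2. Adding homogeneous solution A + B k and matching boundaries gives v_k = k (7 − k). Substituting k = 5: v_5 = 5 · 2 = 10.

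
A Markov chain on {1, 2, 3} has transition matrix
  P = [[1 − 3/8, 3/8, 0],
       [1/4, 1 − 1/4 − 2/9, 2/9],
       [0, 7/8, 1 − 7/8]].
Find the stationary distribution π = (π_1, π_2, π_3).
π = (42/121, 63/121, 16/121)

This is a birth-death chain on three states, which satisfies detailed balance: π_1 · P_{12} = π_2 · P_{21} and π_2 · P_{23} = π_3 · P_{32}.
From π_1 · 3/8 = π_2 · 1/4: π_2/π_1 = (3/8)/(1/4) = 3/2.
From π_2 · 2/9 = π_3 · 7/8: π_3/π_2 = (2/9)/(7/8) = 16/63.
Take π_1 proportional to 1; then unnormalized π = (1, 3/2, 8/21). Normalize by dividing by the sum 121/42:
  π = (42/121, 63/121, 16/121).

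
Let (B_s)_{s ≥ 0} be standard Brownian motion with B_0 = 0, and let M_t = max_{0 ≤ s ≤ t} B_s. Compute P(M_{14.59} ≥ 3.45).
P(M_{14.59} ≥ 3.45) = 2·P(B_{14.59} ≥ 3.45) = 2(1 − Φ(3.45/√14.59)) ≈ 0.3664

By the reflection principle for Brownian motion, P(M_t ≥ a) = 2 · P(B_t ≥ a) for a ≥ 0. Since B_t ~ N(0, t), P(B_t ≥ 3.45) = 1 − Φ(3.45/√t) = 1 − Φ(3.45/√14.59) = 1 − Φ(0.9032). So
  P(M_{14.59} ≥ 3.45) = 2(1 − Φ(0.9032)) ≈ 0.3664.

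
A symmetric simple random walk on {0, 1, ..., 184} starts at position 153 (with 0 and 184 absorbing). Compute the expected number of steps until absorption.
E[τ | X_0 = 153] = 4743

Let v_k = E[τ | X_0 = k]. Boundary: v_0 = v_184 = 0. Recurrence: v_k = 1 + (v_{k-1} + v_{k+1})/2 for 1 ≤ k ≤ 183. The particular solution to v_k − (v_{k-1} + v_{k+1})/2 = 1 is v_k = −k^2. Adding homogeneous solution A + B k and matching boundaries gives v_k = k (184 − k). Substituting k = 153: v_153 = 153 · 31 = 4743.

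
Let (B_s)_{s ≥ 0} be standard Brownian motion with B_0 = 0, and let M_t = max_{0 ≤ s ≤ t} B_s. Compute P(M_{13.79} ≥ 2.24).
P(M_{13.79} ≥ 2.24) = 2·P(B_{13.79} ≥ 2.24) = 2(1 − Φ(2.24/√13.79)) ≈ 0.5464

By the reflection principle for Brownian motion, P(M_t ≥ a) = 2 · P(B_t ≥ a) for a ≥ 0. Since B_t ~ N(0, t), P(B_t ≥ 2.24) = 1 − Φ(2.24/√t) = 1 − Φ(2.24/√13.79) = 1 − Φ(0.6032). So
  P(M_{13.79} ≥ 2.24) = 2(1 − Φ(0.6032)) ≈ 0.5464.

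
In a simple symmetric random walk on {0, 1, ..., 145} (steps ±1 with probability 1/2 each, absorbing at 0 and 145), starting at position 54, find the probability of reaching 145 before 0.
P(hit 145 before 0) = 54/145

Let u_k = P(hit 145 before 0 | start at k). Then u_0 = 0, u_145 = 1, and u_k = u_{k-1}/2 + u_{k+1}/2 for 1 ≤ k ≤ 144. This harmonic recurrence is solved by u_k = k/145, giving u_54 = 54/145.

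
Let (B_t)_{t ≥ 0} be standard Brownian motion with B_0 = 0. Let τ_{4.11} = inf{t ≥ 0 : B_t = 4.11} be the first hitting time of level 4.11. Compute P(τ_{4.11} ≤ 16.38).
P(τ_{4.11} ≤ 16.38) = 2(1 − Φ(4.11/√16.38)) = 2(1 − Φ(1.0155)) ≈ 0.3099

By the reflection principle for standard BM, P(τ_b ≤ t) = 2 · P(B_t ≥ b). Since B_t ~ N(0, t), P(B_t ≥ 4.11) = 1 − Φ(4.11/√t) = 1 − Φ(4.11/√16.38) = 1 − Φ(1.0155) ≈ 0.15493. Doubling: P(τ_{4.11} ≤ 16.38) ≈ 2 · 0.15493 = 0.30986 ≈ 0.3099.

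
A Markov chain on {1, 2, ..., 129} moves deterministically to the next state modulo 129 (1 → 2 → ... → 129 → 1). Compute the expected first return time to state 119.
E[T_119 | X_0 = 119] = 129

The chain cycles deterministically, so starting at state 119 it returns in exactly 129 steps. Equivalently, the stationary distribution is uniform π_j = 1/129 for every state j, so by Kac's formula E[T_119] = 1/π_119 = 129.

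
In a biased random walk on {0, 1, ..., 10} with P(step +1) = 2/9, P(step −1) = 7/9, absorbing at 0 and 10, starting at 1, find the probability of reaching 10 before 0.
P(hit 10 before 0) = (1 − (7/2)^1) / (1 − (7/2)^10) = 512/56494845

Let u_k denote P(reach 10 before 0 | start at k). Boundary: u_0 = 0, u_10 = 1. Recurrence: u_k = 2/9·u_{k+1} + 7/9·u_{k-1} for 1 ≤ k ≤ 9. Try u_k = A + B·r^k with r = q/p = (7/9)/(2/9) = 7/2. Substitution satisfies the recurrence; boundary conditions give:
  u_k = (1 − r^k) / (1 − r^N) = (1 − (7/2)^1) / (1 − (7/2)^10) = 512/56494845.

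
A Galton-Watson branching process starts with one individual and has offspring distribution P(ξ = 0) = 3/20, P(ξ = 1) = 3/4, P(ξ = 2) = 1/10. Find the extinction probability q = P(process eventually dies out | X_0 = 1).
q = 1

Mean offspring μ = 0·3/20 + 1·3/4 + 2·1/10 = 19/20 ≤ 1. For μ ≤ 1 with offspring not concentrated at 1, the Galton-Watson process goes extinct almost surely, so q = 1.
(Algebraic check: The pgf is f(s) = 3/20 + 3/4·s + 1/10·s². The extinction probability q is the smallest fixed point of f in [0, 1]. Setting s = f(s):
  1/10·s² + (3/4 − 1)·s + 3/20 = 0
  1/10·s² − (3/20 + 1/10)·s + 3/20 = 0
which factors as (s − 1)·(1/10·s − 3/20) = 0, giving roots s = 1 and s = (3/20)/(1/10) = 3/2. Since 3/2 ≥ 1, the smallest root in [0, 1] is s = 1.)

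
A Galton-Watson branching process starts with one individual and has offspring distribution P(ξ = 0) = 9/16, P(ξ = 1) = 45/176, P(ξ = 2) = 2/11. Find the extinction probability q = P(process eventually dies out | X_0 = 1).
q = 1

Mean offspring μ = 0·9/16 + 1·45/176 + 2·2/11 = 109/176 ≤ 1. For μ ≤ 1 with offspring not concentrated at 1, the Galton-Watson process goes extinct almost surely, so q = 1.
(Algebraic check: The pgf is f(s) = 9/16 + 45/176·s + 2/11·s². The extinction probability q is the smallest fixed point of f in [0, 1]. Setting s = f(s):
  2/11·s² + (45/176 − 1)·s + 9/16 = 0
  2/11·s² − (9/16 + 2/11)·s + 9/16 = 0
which factors as (s − 1)·(2/11·s − 9/16) = 0, giving roots s = 1 and s = (9/16)/(2/11) = 99/32. Since 99/32 ≥ 1, the smallest root in [0, 1] is s = 1.)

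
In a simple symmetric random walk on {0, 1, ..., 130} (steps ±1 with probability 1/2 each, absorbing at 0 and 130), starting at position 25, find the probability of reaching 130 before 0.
P(hit 130 before 0) = 25/130 = 5/26

Let u_k = P(hit 130 before 0 | start at k). Then u_0 = 0, u_130 = 1, and u_k = u_{k-1}/2 + u_{k+1}/2 for 1 ≤ k ≤ 129. This harmonic recurrence is solved by u_k = k/130, giving u_25 = 25/130 = 5/26.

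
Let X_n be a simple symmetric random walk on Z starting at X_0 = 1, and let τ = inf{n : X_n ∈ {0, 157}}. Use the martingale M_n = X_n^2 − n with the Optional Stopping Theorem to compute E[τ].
E[τ] = 156

M_n = X_n^2 − n is a martingale (since E[X_{n+1}^2 | F_n] = X_n^2 + 1). By OST (τ has finite mean in a bounded region), E[M_τ] = E[M_0] = X_0^2 − 0 = 1^2 = 1. Also E[M_τ] = E[X_τ^2] − E[τ]. The walk exits at 0 or 157, with P(hit 157 first) = 1/157, so E[X_τ^2] = 157^2 · 1/157 + 0 = 157. Thus E[τ] = E[X_τ^2] − E[M_τ] = 157 − 1 = 156 = 1(157 − 1) = 156.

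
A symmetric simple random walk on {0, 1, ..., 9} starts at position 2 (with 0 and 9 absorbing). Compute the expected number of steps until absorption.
E[τ | X_0 = 2] = 14

Let v_k = E[τ | X_0 = k]. Boundary: v_0 = v_9 = 0. Recurrence: v_k = 1 + (v_{k-1} + v_{k+1})/2 for 1 ≤ k ≤ 8. The particular solution to v_k − (v_{k-1} + v_{k+1})/2 = 1 is v_k = −k^2. Adding homogeneous solution A + B k and matching boundaries gives v_k = k (9 − k). Substituting k = 2: v_2 = 2 · 7 = 14.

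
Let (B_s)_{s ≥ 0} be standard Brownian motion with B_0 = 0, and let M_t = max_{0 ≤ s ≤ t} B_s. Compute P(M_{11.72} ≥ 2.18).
P(M_{11.72} ≥ 2.18) = 2·P(B_{11.72} ≥ 2.18) = 2(1 − Φ(2.18/√11.72)) ≈ 0.5243

By the reflection principle for Brownian motion, P(M_t ≥ a) = 2 · P(B_t ≥ a) for a ≥ 0. Since B_t ~ N(0, t), P(B_t ≥ 2.18) = 1 − Φ(2.18/√t) = 1 − Φ(2.18/√11.72) = 1 − Φ(0.6368). So
  P(M_{11.72} ≥ 2.18) = 2(1 − Φ(0.6368)) ≈ 0.5243.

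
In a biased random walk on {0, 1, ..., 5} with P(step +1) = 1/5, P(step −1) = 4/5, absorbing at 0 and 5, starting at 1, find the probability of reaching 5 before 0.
P(hit 5 before 0) = (1 − (4)^1) / (1 − (4)^5) = 1/341

Let u_k denote P(reach 5 before 0 | start at k). Boundary: u_0 = 0, u_5 = 1. Recurrence: u_k = 1/5·u_{k+1} + 4/5·u_{k-1} for 1 ≤ k ≤ 4. Try u_k = A + B·r^k with r = q/p = (4/5)/(1/5) = 4. Substitution satisfies the recurrence; boundary conditions give:
  u_k = (1 − r^k) / (1 − r^N) = (1 − (4)^1) / (1 − (4)^5) = 1/341.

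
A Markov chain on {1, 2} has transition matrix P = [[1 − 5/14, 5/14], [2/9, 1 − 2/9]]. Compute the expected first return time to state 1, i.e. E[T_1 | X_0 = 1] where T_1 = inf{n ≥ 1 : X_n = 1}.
E[T_1 | X_0 = 1] = 1/π_1 = 73/28

For an irreducible recurrent Markov chain with stationary distribution π, E[T_i | X_0 = i] = 1/π_i (Kac's formula). Here π_1 = (2/9)/(5/14 + 2/9) = (2/9)/(73/126) = 28/73, so E[T_1 | X_0 = 1] = 1/π_1 = (5/14 + 2/9)/(2/9) = (73/126)/(2/9) = 73/28.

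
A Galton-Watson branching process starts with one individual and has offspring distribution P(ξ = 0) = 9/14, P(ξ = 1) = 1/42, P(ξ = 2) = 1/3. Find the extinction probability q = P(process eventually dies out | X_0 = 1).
q = 1

Mean offspring μ = 0·9/14 + 1·1/42 + 2·1/3 = 29/42 ≤ 1. For μ ≤ 1 with offspring not concentrated at 1, the Galton-Watson process goes extinct almost surely, so q = 1.
(Algebraic check: The pgf is f(s) = 9/14 + 1/42·s + 1/3·s². The extinction probability q is the smallest fixed point of f in [0, 1]. Setting s = f(s):
  1/3·s² + (1/42 − 1)·s + 9/14 = 0
  1/3·s² − (9/14 + 1/3)·s + 9/14 = 0
which factors as (s − 1)·(1/3·s − 9/14) = 0, giving roots s = 1 and s = (9/14)/(1/3) = 27/14. Since 27/14 ≥ 1, the smallest root in [0, 1] is s = 1.)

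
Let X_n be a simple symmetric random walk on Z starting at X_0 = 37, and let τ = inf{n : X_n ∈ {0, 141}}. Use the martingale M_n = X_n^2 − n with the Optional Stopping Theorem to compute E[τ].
E[τ] = 3848

M_n = X_n^2 − n is a martingale (since E[X_{n+1}^2 | F_n] = X_n^2 + 1). By OST (τ has finite mean in a bounded region), E[M_τ] = E[M_0] = X_0^2 − 0 = 37^2 = 1369. Also E[M_τ] = E[X_τ^2] − E[τ]. The walk exits at 0 or 141, with P(hit 141 first) = 37/141, so E[X_τ^2] = 141^2 · 37/141 + 0 = 5217. Thus E[τ] = E[X_τ^2] − E[M_τ] = 5217 − 1369 = 3848 = 37(141 − 37) = 3848.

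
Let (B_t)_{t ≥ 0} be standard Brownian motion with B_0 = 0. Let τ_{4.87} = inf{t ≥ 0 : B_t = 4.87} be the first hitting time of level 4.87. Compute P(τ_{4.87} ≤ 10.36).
P(τ_{4.87} ≤ 10.36) = 2(1 − Φ(4.87/√10.36)) = 2(1 − Φ(1.5130)) ≈ 0.1303

By the reflection principle for standard BM, P(τ_b ≤ t) = 2 · P(B_t ≥ b). Since B_t ~ N(0, t), P(B_t ≥ 4.87) = 1 − Φ(4.87/√t) = 1 − Φ(4.87/√10.36) = 1 − Φ(1.5130) ≈ 0.06514. Doubling: P(τ_{4.87} ≤ 10.36) ≈ 2 · 0.06514 = 0.13028 ≈ 0.1303.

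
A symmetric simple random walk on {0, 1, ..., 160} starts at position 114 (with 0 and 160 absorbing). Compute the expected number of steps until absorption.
E[τ | X_0 = 114] = 5244

Let v_k = E[τ | X_0 = k]. Boundary: v_0 = v_160 = 0. Recurrence: v_k = 1 + (v_{k-1} + v_{k+1})/2 for 1 ≤ k ≤ 159. The particular solution to v_k − (v_{k-1} + v_{k+1})/2 = 1 is v_k = −k^2. Adding homogeneous solution A + B k and matching boundaries gives v_k = k (160 − k). Substituting k = 114: v_114 = 114 · 46 = 5244.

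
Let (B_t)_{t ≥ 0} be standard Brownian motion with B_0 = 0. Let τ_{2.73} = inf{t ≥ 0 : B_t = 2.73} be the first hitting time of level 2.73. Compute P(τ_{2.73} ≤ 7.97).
P(τ_{2.73} ≤ 7.97) = 2(1 − Φ(2.73/√7.97)) = 2(1 − Φ(0.9670)) ≈ 0.3335

By the reflection principle for standard BM, P(τ_b ≤ t) = 2 · P(B_t ≥ b). Since B_t ~ N(0, t), P(B_t ≥ 2.73) = 1 − Φ(2.73/√t) = 1 − Φ(2.73/√7.97) = 1 − Φ(0.9670) ≈ 0.16677. Doubling: P(τ_{2.73} ≤ 7.97) ≈ 2 · 0.16677 = 0.33354 ≈ 0.3335.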